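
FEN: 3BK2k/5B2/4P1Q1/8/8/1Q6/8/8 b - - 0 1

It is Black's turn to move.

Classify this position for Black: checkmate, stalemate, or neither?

stalemate

Black to move; black king on h8.
In check: no.
King squares — g7: attacked by Qg6; h7: attacked by Qg6; g8: attacked by Qg6.
Legal moves for Black: none.
Not in check and no legal moves → stalemate.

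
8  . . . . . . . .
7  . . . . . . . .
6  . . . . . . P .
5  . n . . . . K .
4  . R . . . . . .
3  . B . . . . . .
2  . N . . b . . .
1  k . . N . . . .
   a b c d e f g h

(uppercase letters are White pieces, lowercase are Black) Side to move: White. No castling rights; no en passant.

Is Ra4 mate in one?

After Ra4: black king on a1; in check: yes, from the white rook on a4.
Black has 2 legal replies: Kb1, Na3.
In check but a legal move exists → not checkmate.

no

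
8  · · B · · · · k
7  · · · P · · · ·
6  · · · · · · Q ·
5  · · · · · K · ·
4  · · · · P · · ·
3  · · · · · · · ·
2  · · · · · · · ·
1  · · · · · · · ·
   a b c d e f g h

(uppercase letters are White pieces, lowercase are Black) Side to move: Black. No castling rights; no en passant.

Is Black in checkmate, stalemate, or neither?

stalemate

Black to move; black king on h8.
In check: no.
King squares — g7: attacked by Qg6; h7: attacked by Qg6; g8: attacked by Qg6.
Legal moves for Black: none.
Not in check and no legal moves → stalemate.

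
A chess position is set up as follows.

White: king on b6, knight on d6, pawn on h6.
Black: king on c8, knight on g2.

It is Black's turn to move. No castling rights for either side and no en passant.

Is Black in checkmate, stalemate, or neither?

neither

Black to move; black king on c8.
In check: yes, from the white knight on d6.
King squares — b7: attacked by Kb6; c7: attacked by Kb6; d7: available; b8: available; d8: available.
Legal moves for Black: Kd8, Kb8, Kd7.
Black is in check but has 3 legal moves → neither.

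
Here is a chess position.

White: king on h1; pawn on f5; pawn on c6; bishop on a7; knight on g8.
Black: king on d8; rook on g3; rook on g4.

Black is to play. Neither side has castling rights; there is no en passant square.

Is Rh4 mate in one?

yes

After Rh4: white king on h1; in check: yes, from the black rook on h4.
King squares — g1: attacked by Rg3; g2: attacked by Rg3; h2: attacked by Rh4.
White has no legal moves → checkmate.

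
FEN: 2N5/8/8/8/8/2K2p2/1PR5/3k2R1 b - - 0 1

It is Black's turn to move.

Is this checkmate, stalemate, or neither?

Black to move; black king on d1.
In check: yes, from the white rook on g1.
King squares — c1: attacked by Rg1; e1: attacked by Rg1; c2: attacked by Kc3; d2: attacked by Rc2; e2: attacked by Rc2.
Legal moves for Black: none.
In check with no legal moves → checkmate.

checkmate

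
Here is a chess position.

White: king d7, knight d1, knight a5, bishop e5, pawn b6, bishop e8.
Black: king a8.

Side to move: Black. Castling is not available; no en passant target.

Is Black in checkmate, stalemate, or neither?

stalemate

Black to move; black king on a8.
In check: no.
King squares — a7: attacked by Pb6; b7: attacked by Na5; b8: attacked by Be5.
Legal moves for Black: none.
Not in check and no legal moves → stalemate.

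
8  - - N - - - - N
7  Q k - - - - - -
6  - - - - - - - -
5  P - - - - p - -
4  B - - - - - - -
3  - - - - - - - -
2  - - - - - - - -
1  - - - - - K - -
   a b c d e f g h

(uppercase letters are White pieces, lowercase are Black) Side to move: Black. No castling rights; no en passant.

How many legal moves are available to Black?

Black to move; king on b7.
In check: yes, from the white queen on a7.
Legal moves: Kxc8.
Count: 1.

1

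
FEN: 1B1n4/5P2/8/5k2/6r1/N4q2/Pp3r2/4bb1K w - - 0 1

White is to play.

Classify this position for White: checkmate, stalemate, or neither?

checkmate

White to move; white king on h1.
In check: yes, from the black queen on f3.
King squares — g1: attacked by Rg4; g2: attacked by Bf1; h2: attacked by Rf2.
Legal moves for White: none.
In check with no legal moves → checkmate.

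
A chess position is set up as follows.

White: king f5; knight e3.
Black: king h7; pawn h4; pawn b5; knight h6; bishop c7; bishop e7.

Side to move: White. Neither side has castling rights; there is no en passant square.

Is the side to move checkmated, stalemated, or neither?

neither

White to move; white king on f5.
In check: yes, from the black knight on h6.
King squares — e4: available; f4: attacked by Bc7; g4: attacked by Nh6; e5: attacked by Bc7; g5: attacked by Be7; e6: available; f6: attacked by Be7; g6: attacked by Kh7.
Legal moves for White: Ke6, Ke4.
White is in check but has 2 legal moves → neither.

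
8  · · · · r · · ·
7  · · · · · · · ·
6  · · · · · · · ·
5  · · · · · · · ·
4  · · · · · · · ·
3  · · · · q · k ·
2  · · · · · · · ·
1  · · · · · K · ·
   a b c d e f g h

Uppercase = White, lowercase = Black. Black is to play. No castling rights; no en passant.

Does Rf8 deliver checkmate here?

yes

After Rf8: white king on f1; in check: yes, from the black rook on f8.
King squares — e1: attacked by Qe3; g1: attacked by Qe3; e2: attacked by Qe3; f2: attacked by Qe3; g2: attacked by Kg3.
White has no legal moves → checkmate.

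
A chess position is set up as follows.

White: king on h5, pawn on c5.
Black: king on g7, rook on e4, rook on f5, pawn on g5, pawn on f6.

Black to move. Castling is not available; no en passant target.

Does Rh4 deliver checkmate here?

yes

After Rh4: white king on h5; in check: yes, from the black rook on h4.
King squares — g4: attacked by Rh4; h4: attacked by Pg5; g5: attacked by Rf5; g6: attacked by Kg7; h6: attacked by Rh4.
White has no legal moves → checkmate.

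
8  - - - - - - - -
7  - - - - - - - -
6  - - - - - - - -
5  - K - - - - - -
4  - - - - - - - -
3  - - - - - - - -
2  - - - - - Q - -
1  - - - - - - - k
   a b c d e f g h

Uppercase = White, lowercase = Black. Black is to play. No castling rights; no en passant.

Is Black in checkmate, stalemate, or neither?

Black to move; black king on h1.
In check: no.
King squares — g1: attacked by Qf2; g2: attacked by Qf2; h2: attacked by Qf2.
Legal moves for Black: none.
Not in check and no legal moves → stalemate.

stalemate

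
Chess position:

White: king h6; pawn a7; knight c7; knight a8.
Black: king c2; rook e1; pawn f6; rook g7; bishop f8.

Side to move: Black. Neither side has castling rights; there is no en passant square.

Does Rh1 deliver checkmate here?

After Rh1: white king on h6; in check: yes, from the black rook on h1.
King squares — g5: attacked by Pf6; h5: attacked by Rh1; g6: attacked by Rg7; g7: attacked by Bf8; h7: attacked by Rh1.
White has no legal moves → checkmate.

yes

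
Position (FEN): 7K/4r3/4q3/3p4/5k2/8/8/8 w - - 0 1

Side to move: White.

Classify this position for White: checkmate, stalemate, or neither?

stalemate

White to move; white king on h8.
In check: no.
King squares — g7: attacked by Re7; h7: attacked by Re7; g8: attacked by Qe6.
Legal moves for White: none.
Not in check and no legal moves → stalemate.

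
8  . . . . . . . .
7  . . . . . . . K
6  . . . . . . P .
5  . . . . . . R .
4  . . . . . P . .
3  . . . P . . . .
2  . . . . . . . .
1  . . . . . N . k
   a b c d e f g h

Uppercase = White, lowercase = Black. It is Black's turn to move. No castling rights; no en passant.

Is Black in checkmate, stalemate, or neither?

Black to move; black king on h1.
In check: no.
King squares — g1: attacked by Rg5; g2: attacked by Rg5; h2: attacked by Nf1.
Legal moves for Black: none.
Not in check and no legal moves → stalemate.

stalemate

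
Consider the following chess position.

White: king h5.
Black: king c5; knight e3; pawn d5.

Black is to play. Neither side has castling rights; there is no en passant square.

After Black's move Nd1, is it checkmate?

After Nd1: white king on h5; in check: no.
White is not in check, so this cannot be checkmate.

no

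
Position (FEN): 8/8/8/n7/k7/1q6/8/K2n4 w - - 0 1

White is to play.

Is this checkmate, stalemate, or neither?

stalemate

White to move; white king on a1.
In check: no.
King squares — b1: attacked by Qb3; a2: attacked by Qb3; b2: attacked by Nd1.
Legal moves for White: none.
Not in check and no legal moves → stalemate.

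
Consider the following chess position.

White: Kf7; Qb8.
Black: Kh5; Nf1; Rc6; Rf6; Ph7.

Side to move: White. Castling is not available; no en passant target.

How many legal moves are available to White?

White to move; king on f7.
In check: yes, from the black rook on f6.
Legal moves: Kg8, Ke8, Kg7, Ke7.
Count: 4.

4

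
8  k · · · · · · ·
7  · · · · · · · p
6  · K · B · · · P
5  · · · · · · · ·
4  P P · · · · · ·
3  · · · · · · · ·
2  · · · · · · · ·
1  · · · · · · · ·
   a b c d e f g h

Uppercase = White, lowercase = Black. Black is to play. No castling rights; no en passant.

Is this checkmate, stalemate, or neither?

stalemate

Black to move; black king on a8.
In check: no.
King squares — a7: attacked by Kb6; b7: attacked by Kb6; b8: attacked by Bd6.
Legal moves for Black: none.
Not in check and no legal moves → stalemate.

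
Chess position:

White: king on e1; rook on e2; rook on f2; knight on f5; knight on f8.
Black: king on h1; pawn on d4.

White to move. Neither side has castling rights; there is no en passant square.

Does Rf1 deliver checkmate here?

yes

After Rf1: black king on h1; in check: yes, from the white rook on f1.
King squares — g1: attacked by Rf1; g2: attacked by Re2; h2: attacked by Re2.
Black has no legal moves → checkmate.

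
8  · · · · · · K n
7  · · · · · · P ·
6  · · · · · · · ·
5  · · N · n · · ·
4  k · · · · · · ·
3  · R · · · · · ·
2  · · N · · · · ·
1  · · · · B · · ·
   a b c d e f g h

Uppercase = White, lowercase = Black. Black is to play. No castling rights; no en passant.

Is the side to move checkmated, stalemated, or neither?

Black to move; black king on a4.
In check: yes, from the white knight on c5.
King squares — a3: attacked by Nc2; b3: attacked by Nc5; b4: attacked by Be1; a5: attacked by Be1; b5: attacked by Rb3.
Legal moves for Black: none.
In check with no legal moves → checkmate.

checkmate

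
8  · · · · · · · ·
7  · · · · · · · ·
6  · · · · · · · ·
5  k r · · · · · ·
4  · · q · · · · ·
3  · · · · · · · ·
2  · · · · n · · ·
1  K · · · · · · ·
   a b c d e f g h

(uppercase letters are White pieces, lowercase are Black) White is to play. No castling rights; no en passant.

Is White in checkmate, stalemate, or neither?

White to move; white king on a1.
In check: no.
King squares — b1: attacked by Rb5; a2: attacked by Qc4; b2: attacked by Rb5.
Legal moves for White: none.
Not in check and no legal moves → stalemate.

stalemate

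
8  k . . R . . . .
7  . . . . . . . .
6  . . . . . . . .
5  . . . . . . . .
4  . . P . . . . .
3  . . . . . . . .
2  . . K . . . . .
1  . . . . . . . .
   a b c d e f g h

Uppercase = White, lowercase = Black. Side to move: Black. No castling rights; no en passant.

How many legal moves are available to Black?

Black to move; king on a8.
In check: yes, from the white rook on d8.
Legal moves: Kb7, Ka7.
Count: 2.

2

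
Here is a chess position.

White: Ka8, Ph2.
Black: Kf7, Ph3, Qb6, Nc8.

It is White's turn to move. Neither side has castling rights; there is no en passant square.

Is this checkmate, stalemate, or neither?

White to move; white king on a8.
In check: no.
King squares — a7: attacked by Qb6; b7: attacked by Qb6; b8: attacked by Qb6.
Legal moves for White: none.
Not in check and no legal moves → stalemate.

stalemate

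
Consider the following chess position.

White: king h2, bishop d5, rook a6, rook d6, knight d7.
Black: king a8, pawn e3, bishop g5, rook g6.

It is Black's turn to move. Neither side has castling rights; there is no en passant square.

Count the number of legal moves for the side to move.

0

Black to move; king on a8.
In check: yes, from the white bishop on d5 and the white rook on a6.
Legal moves: none.
Count: 0.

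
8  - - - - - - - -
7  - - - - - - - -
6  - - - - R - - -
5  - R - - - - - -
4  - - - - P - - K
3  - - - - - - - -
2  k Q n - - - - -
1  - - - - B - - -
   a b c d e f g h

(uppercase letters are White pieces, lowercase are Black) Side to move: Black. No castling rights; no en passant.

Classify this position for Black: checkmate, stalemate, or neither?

checkmate

Black to move; black king on a2.
In check: yes, from the white queen on b2.
King squares — a1: attacked by Qb2; b1: attacked by Qb2; b2: attacked by Rb5; a3: attacked by Qb2; b3: attacked by Qb2.
Legal moves for Black: none.
In check with no legal moves → checkmate.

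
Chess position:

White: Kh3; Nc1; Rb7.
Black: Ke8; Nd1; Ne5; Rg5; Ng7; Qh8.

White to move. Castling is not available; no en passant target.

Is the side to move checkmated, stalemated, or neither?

checkmate

White to move; white king on h3.
In check: yes, from the black queen on h8.
King squares — g2: attacked by Rg5; h2: attacked by Qh8; g3: attacked by Rg5; g4: attacked by Ne5; h4: attacked by Qh8.
Legal moves for White: none.
In check with no legal moves → checkmate.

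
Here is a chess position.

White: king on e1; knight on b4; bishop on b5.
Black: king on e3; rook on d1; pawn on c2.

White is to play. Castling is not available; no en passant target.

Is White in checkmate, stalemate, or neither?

checkmate

White to move; white king on e1.
In check: yes, from the black rook on d1.
King squares — d1: attacked by Pc2; f1: attacked by Rd1; d2: attacked by Rd1; e2: attacked by Ke3; f2: attacked by Ke3.
Legal moves for White: none.
In check with no legal moves → checkmate.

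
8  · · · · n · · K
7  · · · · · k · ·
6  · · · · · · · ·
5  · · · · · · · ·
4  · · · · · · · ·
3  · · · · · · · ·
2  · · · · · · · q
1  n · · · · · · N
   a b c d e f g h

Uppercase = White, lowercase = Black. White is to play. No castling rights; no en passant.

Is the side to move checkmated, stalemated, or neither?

White to move; white king on h8.
In check: yes, from the black queen on h2.
King squares — g7: attacked by Kf7; h7: attacked by Qh2; g8: attacked by Kf7.
Legal moves for White: none.
In check with no legal moves → checkmate.

checkmate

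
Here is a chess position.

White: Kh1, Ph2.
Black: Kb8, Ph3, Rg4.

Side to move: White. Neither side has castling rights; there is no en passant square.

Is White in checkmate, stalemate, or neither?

White to move; white king on h1.
In check: no.
King squares — g1: attacked by Rg4; g2: attacked by Ph3; h2: own pawn.
Legal moves for White: none.
Not in check and no legal moves → stalemate.

stalemate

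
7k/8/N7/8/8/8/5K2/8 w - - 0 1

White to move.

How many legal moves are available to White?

White to move; king on f2.
In check: no.
Legal moves: Nb8, Nc7, Nc5, Nb4, Kg3, Kf3, Ke3, Kg2, Ke2, Kg1, Kf1, Ke1.
Count: 12.

12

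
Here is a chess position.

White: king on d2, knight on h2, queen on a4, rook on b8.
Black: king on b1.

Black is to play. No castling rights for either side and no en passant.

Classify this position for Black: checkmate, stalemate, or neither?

Black to move; black king on b1.
In check: yes, from the white rook on b8.
King squares — a1: attacked by Qa4; c1: attacked by Kd2; a2: attacked by Qa4; b2: attacked by Rb8; c2: attacked by Kd2.
Legal moves for Black: none.
In check with no legal moves → checkmate.

checkmate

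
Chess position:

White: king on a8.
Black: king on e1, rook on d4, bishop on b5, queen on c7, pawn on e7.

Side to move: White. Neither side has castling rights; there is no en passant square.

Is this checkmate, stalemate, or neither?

stalemate

White to move; white king on a8.
In check: no.
King squares — a7: attacked by Qc7; b7: attacked by Qc7; b8: attacked by Qc7.
Legal moves for White: none.
Not in check and no legal moves → stalemate.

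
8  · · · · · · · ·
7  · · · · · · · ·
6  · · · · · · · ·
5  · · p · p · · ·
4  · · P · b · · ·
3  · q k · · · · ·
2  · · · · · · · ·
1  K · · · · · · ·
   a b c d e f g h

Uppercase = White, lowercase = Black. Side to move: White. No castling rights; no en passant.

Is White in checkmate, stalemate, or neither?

stalemate

White to move; white king on a1.
In check: no.
King squares — b1: attacked by Qb3; a2: attacked by Qb3; b2: attacked by Qb3.
Legal moves for White: none.
Not in check and no legal moves → stalemate.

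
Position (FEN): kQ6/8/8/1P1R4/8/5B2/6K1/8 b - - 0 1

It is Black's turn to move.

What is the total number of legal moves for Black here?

Black to move; king on a8.
In check: yes, from the white queen on b8.
Legal moves: Kxb8.
Count: 1.

1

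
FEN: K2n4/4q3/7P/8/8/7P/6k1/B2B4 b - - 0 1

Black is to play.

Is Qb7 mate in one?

After Qb7: white king on a8; in check: yes, from the black queen on b7.
King squares — a7: attacked by Qb7; b7: attacked by Nd8; b8: attacked by Qb7.
White has no legal moves → checkmate.

yes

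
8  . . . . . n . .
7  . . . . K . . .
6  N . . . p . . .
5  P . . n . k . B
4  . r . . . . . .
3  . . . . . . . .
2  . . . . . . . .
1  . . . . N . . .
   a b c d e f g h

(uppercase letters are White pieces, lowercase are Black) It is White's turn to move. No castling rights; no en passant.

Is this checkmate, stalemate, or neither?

neither

White to move; white king on e7.
In check: yes, from the black knight on d5.
King squares — d6: available; e6: attacked by Kf5; f6: attacked by Nd5; d7: attacked by Nf8; f7: available; d8: available; e8: available; f8: available.
Legal moves for White: Kxf8, Ke8, Kd8, Kf7, Kd6.
White is in check but has 5 legal moves → neither.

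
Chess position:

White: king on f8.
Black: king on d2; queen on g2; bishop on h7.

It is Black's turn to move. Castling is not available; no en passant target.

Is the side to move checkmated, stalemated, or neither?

Black to move; black king on d2.
In check: no.
Legal moves for Black include: Bg8, Bg6, Bf5, Be4, Bd3, Bc2, Bb1, Qg8+, Qa8+, Qg7+, Qb7, Qg6, Qc6, Qg5, Qd5, Qg4, Qe4, Qh3, ... (list truncated; more exist).
Black has legal moves and is not in check → neither.

neither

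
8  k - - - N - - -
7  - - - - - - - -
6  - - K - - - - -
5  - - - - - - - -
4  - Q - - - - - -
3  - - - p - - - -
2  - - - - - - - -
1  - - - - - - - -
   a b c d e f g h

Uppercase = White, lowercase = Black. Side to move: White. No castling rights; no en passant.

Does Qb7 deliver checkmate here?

yes

After Qb7: black king on a8; in check: yes, from the white queen on b7.
King squares — a7: attacked by Qb7; b7: attacked by Kc6; b8: attacked by Qb7.
Black has no legal moves → checkmate.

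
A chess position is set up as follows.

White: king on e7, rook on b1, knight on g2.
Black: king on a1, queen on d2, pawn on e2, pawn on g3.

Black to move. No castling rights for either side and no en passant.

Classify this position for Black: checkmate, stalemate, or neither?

neither

Black to move; black king on a1.
In check: yes, from the white rook on b1.
Legal moves for Black: Ka2, Kxb1.
Black is in check but has 2 legal moves → neither.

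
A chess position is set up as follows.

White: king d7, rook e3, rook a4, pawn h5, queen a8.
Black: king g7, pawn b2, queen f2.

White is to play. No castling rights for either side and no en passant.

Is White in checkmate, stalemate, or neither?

neither

White to move; white king on d7.
In check: no.
Legal moves for White include: Qh8+, Qg8+, Qf8+, Qe8, Qd8, Qc8, Qb8, Qb7, Qa7, Qc6, Qa6, Qd5, Qa5, Qe4, Qf3, Qg2+, Qh1, Ke8, ... (list truncated; more exist).
White has legal moves and is not in check → neither.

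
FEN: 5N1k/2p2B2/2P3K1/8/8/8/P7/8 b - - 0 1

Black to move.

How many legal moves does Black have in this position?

Black to move; king on h8.
In check: no.
Legal moves: none.
Count: 0.

0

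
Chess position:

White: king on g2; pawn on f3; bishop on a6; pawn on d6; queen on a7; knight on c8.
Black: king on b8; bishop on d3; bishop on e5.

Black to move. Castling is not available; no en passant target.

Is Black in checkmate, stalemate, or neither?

Black to move; black king on b8.
In check: yes, from the white queen on a7.
King squares — a7: attacked by Nc8; b7: attacked by Ba6; c7: attacked by Pd6; a8: attacked by Qa7; c8: attacked by Ba6.
Legal moves for Black: none.
In check with no legal moves → checkmate.

checkmate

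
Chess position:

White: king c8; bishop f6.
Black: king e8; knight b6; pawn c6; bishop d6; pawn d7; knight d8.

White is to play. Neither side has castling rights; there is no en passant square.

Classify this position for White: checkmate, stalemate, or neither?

checkmate

White to move; white king on c8.
In check: yes, from the black knight on b6.
King squares — b7: attacked by Nd8; c7: attacked by Bd6; d7: attacked by Nb6; b8: attacked by Bd6; d8: attacked by Ke8.
Legal moves for White: none.
In check with no legal moves → checkmate.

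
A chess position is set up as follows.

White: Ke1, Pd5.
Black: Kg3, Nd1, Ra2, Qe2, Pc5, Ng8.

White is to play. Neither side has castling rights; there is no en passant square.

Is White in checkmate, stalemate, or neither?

checkmate

White to move; white king on e1.
In check: yes, from the black queen on e2.
King squares — d1: attacked by Qe2; f1: attacked by Qe2; d2: attacked by Ra2; e2: attacked by Ra2; f2: attacked by Nd1.
Legal moves for White: none.
In check with no legal moves → checkmate.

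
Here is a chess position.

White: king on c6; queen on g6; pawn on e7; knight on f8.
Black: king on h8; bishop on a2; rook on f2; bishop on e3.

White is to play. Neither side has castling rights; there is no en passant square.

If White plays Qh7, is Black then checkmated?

After Qh7: black king on h8; in check: yes, from the white queen on h7.
King squares — g7: attacked by Qh7; h7: attacked by Nf8; g8: attacked by Qh7.
Black has no legal moves → checkmate.

yes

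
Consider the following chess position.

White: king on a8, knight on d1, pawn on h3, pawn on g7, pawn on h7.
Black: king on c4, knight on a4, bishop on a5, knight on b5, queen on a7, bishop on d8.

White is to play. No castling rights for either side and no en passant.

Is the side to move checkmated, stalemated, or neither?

White to move; white king on a8.
In check: yes, from the black queen on a7.
King squares — a7: attacked by Nb5; b7: attacked by Qa7; b8: attacked by Qa7.
Legal moves for White: none.
In check with no legal moves → checkmate.

checkmate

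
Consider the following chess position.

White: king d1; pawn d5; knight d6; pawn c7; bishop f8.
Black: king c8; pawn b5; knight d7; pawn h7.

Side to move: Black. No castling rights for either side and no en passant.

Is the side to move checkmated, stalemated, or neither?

Black to move; black king on c8.
In check: yes, from the white knight on d6.
Legal moves for Black: Kxc7.
Black is in check but has 1 legal move → neither.

neither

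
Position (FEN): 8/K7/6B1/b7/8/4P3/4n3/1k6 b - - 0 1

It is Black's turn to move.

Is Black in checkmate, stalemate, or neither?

neither

Black to move; black king on b1.
In check: yes, from the white bishop on g6.
Legal moves for Black: Kb2, Ka2, Kc1, Ka1.
Black is in check but has 4 legal moves → neither.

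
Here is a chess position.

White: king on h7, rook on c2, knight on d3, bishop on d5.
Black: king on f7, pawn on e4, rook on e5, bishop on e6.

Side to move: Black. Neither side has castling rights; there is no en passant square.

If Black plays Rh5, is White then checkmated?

yes

After Rh5: white king on h7; in check: yes, from the black rook on h5.
King squares — g6: attacked by Kf7; h6: attacked by Rh5; g7: attacked by Kf7; g8: attacked by Kf7; h8: attacked by Rh5.
White has no legal moves → checkmate.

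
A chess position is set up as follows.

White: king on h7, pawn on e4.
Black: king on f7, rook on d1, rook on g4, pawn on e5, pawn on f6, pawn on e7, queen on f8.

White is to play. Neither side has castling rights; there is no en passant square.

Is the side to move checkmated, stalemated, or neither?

White to move; white king on h7.
In check: no.
King squares — g6: attacked by Rg4; h6: attacked by Qf8; g7: attacked by Rg4; g8: attacked by Rg4; h8: attacked by Qf8.
Legal moves for White: none.
Not in check and no legal moves → stalemate.

stalemate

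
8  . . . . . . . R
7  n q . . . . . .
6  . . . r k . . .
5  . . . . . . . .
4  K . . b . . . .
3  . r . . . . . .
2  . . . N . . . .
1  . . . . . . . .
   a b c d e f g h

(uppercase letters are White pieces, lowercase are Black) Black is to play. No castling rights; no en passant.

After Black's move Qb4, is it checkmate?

yes

After Qb4: white king on a4; in check: yes, from the black queen on b4.
King squares — a3: attacked by Rb3; b3: attacked by Qb4; b4: attacked by Rb3; a5: attacked by Qb4; b5: attacked by Qb4.
White has no legal moves → checkmate.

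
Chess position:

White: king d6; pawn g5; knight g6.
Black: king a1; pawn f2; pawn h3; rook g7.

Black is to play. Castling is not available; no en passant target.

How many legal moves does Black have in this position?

17

Black to move; king on a1.
In check: no.
Legal moves: Rg8, Rh7, Rf7, Re7, Rd7+, Rc7, Rb7, Ra7, Rxg6+, Kb2, Ka2, Kb1, h2, f1=Q, f1=R, f1=B, f1=N.
Count: 17.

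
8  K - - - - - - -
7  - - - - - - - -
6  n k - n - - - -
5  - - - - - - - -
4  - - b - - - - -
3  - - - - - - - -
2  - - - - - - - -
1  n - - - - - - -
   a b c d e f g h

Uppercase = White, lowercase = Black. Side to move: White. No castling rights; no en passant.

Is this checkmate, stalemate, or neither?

White to move; white king on a8.
In check: no.
King squares — a7: attacked by Kb6; b7: attacked by Kb6; b8: attacked by Na6.
Legal moves for White: none.
Not in check and no legal moves → stalemate.

stalemate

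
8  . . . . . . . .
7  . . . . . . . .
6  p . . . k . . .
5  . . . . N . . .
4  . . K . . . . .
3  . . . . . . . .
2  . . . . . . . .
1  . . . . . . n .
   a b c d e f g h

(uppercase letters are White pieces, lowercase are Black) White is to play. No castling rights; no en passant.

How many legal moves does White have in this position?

13

White to move; king on c4.
In check: no.
Legal moves: Nf7, Nd7, Ng6, Nc6, Ng4, Nf3, Nd3, Kc5, Kd4, Kb4, Kd3, Kc3, Kb3.
Count: 13.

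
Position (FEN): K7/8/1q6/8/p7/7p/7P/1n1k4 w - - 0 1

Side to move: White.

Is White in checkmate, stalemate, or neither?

stalemate

White to move; white king on a8.
In check: no.
King squares — a7: attacked by Qb6; b7: attacked by Qb6; b8: attacked by Qb6.
Legal moves for White: none.
Not in check and no legal moves → stalemate.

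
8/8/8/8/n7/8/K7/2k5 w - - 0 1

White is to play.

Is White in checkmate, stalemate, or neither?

neither

White to move; white king on a2.
In check: no.
Legal moves for White: Kb3, Ka3, Ka1.
White has 3 legal moves and is not in check → neither.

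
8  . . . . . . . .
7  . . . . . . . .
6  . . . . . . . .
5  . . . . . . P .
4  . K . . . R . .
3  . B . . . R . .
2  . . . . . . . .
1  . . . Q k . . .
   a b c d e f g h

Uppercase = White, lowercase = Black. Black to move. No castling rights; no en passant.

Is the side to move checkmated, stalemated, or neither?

Black to move; black king on e1.
In check: yes, from the white queen on d1.
King squares — d1: attacked by Bb3; f1: attacked by Qd1; d2: attacked by Qd1; e2: attacked by Qd1; f2: attacked by Rf3.
Legal moves for Black: none.
In check with no legal moves → checkmate.

checkmate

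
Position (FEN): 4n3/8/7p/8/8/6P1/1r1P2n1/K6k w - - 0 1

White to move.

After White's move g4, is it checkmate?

After g4: black king on h1; in check: no.
Black is not in check, so this cannot be checkmate.

no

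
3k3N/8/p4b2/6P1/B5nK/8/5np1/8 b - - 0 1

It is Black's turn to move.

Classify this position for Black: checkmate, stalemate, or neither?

Black to move; black king on d8.
In check: no.
Legal moves for Black include: Kc8, Ke7, Kc7, Bxh8, Bg7, Be7, Bxg5+, Be5, Bd4, Bc3, Bb2, Ba1, Nh6, Ne5, Ne3, Nh2, Ne4, Nh3, ... (list truncated; more exist).
Black has legal moves and is not in check → neither.

neither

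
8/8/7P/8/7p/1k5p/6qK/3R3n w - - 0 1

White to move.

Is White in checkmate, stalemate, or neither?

White to move; white king on h2.
In check: yes, from the black queen on g2.
King squares — g1: attacked by Qg2; h1: attacked by Qg2; g2: attacked by Ph3; g3: attacked by Nh1; h3: attacked by Qg2.
Legal moves for White: none.
In check with no legal moves → checkmate.

checkmate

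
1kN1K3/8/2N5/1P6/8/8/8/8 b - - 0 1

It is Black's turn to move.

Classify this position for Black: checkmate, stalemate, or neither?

neither

Black to move; black king on b8.
In check: yes, from the white knight on c6.
King squares — a7: attacked by Nc6; b7: available; c7: available; a8: available; c8: available.
Legal moves for Black: Kxc8, Ka8, Kc7, Kb7.
Black is in check but has 4 legal moves → neither.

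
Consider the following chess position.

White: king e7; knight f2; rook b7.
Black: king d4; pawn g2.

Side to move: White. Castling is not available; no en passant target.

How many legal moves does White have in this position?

White to move; king on e7.
In check: no.
Legal moves: Kf8, Ke8, Kd8, Kf7, Kd7, Kf6, Ke6, Kd6, Rb8, Rd7+, Rc7, Ra7, Rb6, Rb5, Rb4+, Rb3, Rb2, Rb1, Ng4, Ne4, Nh3, Nd3, Nh1, Nd1.
Count: 24.

24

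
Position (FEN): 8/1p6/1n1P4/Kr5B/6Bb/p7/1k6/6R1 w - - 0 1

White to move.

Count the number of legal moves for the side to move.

1

White to move; king on a5.
In check: yes, from the black rook on b5.
Legal moves: Kxb5.
Count: 1.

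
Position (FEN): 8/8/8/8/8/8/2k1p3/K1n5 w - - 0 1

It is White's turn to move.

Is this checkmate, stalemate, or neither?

White to move; white king on a1.
In check: no.
King squares — b1: attacked by Kc2; a2: attacked by Nc1; b2: attacked by Kc2.
Legal moves for White: none.
Not in check and no legal moves → stalemate.

stalemate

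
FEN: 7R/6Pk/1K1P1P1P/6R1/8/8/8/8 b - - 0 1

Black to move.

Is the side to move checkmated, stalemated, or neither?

Black to move; black king on h7.
In check: yes, from the white rook on h8.
King squares — g6: attacked by Rg5; h6: attacked by Rh8; g7: attacked by Rg5; g8: attacked by Rh8; h8: attacked by Pg7.
Legal moves for Black: none.
In check with no legal moves → checkmate.

checkmate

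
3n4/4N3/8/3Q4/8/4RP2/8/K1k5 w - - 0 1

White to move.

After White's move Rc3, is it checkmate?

After Rc3: black king on c1; in check: yes, from the white rook on c3.
King squares — b1: attacked by Ka1; d1: attacked by Qd5; b2: attacked by Ka1; c2: attacked by Rc3; d2: attacked by Qd5.
Black has no legal moves → checkmate.

yes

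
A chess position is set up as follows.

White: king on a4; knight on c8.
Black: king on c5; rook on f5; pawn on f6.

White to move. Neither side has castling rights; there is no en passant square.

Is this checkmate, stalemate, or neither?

neither

White to move; white king on a4.
In check: no.
Legal moves for White: Ne7, Na7, Nd6, Nb6, Ka5, Kb3, Ka3.
White has 7 legal moves and is not in check → neither.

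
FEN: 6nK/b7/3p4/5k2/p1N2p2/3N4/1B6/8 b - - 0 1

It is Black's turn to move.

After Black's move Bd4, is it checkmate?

no

After Bd4: white king on h8; in check: yes, from the black bishop on d4.
White has 5 legal replies: Kxg8, Kh7, Nce5, Nde5, Bxd4.
In check but a legal move exists → not checkmate.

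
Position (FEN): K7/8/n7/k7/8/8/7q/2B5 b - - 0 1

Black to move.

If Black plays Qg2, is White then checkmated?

no

After Qg2: white king on a8; in check: yes, from the black queen on g2.
White has 1 legal reply: Ka7.
In check but a legal move exists → not checkmate.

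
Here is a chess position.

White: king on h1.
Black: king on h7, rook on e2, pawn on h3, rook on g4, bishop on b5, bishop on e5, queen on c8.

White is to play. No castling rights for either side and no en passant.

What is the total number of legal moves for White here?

White to move; king on h1.
In check: no.
Legal moves: none.
Count: 0.

0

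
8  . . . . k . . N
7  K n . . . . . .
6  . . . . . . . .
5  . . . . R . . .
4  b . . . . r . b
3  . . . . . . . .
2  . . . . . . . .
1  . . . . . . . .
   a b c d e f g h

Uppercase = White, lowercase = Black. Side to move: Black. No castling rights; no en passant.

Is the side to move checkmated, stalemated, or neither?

Black to move; black king on e8.
In check: yes, from the white rook on e5.
King squares — d7: available; e7: attacked by Re5; f7: attacked by Nh8; d8: available; f8: available.
Legal moves for Black: Kf8, Kd8, Kd7, Be7.
Black is in check but has 4 legal moves → neither.

neither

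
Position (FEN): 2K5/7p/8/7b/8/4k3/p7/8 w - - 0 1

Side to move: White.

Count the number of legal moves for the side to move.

White to move; king on c8.
In check: no.
Legal moves: Kd8, Kb8, Kd7, Kc7, Kb7.
Count: 5.

5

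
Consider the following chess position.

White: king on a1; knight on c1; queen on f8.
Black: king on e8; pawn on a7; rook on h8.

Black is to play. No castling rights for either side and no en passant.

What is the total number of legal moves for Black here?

Black to move; king on e8.
In check: yes, from the white queen on f8.
Legal moves: Kxf8, Kd7, Rxf8.
Count: 3.

3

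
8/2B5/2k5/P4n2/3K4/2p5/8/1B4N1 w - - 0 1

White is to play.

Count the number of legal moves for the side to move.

White to move; king on d4.
In check: yes, from the black knight on f5.
Legal moves: Ke5, Ke4, Kc4, Kd3, Kxc3, Bxf5.
Count: 6.

6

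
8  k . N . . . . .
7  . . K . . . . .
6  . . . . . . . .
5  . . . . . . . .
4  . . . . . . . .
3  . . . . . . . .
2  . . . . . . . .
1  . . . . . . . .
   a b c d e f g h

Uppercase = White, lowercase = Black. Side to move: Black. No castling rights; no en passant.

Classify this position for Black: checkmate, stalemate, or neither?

stalemate

Black to move; black king on a8.
In check: no.
King squares — a7: attacked by Nc8; b7: attacked by Kc7; b8: attacked by Kc7.
Legal moves for Black: none.
Not in check and no legal moves → stalemate.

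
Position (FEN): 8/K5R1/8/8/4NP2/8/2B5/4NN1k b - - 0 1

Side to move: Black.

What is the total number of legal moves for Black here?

0

Black to move; king on h1.
In check: no.
Legal moves: none.
Count: 0.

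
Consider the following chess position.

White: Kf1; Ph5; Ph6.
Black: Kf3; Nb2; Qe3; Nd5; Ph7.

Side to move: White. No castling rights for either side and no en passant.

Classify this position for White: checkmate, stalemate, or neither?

White to move; white king on f1.
In check: no.
King squares — e1: attacked by Qe3; g1: attacked by Qe3; e2: attacked by Qe3; f2: attacked by Qe3; g2: attacked by Kf3.
Legal moves for White: none.
Not in check and no legal moves → stalemate.

stalemate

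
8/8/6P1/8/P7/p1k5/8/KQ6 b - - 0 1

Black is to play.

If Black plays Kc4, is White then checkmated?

After Kc4: white king on a1; in check: no.
White is not in check, so this cannot be checkmate.

no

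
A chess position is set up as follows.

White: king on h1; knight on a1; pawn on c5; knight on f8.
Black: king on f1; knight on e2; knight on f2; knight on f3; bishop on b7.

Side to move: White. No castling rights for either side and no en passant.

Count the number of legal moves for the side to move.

White to move; king on h1.
In check: yes, from the black knight on f2.
Legal moves: none.
Count: 0.

0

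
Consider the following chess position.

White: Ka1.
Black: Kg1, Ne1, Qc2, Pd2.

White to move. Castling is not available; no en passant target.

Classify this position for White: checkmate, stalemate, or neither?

stalemate

White to move; white king on a1.
In check: no.
King squares — b1: attacked by Qc2; a2: attacked by Qc2; b2: attacked by Qc2.
Legal moves for White: none.
Not in check and no legal moves → stalemate.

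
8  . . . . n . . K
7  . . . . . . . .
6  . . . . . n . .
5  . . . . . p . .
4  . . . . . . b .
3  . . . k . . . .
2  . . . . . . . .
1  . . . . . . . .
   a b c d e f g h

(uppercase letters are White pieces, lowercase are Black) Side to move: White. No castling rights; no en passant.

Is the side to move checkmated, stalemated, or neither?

stalemate

White to move; white king on h8.
In check: no.
King squares — g7: attacked by Ne8; h7: attacked by Nf6; g8: attacked by Nf6.
Legal moves for White: none.
Not in check and no legal moves → stalemate.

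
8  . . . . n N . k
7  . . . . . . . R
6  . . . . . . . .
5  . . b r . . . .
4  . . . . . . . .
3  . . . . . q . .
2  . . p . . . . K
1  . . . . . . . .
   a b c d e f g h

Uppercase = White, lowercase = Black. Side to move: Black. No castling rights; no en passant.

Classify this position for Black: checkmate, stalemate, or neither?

neither

Black to move; black king on h8.
In check: yes, from the white rook on h7.
Legal moves for Black: Kg8.
Black is in check but has 1 legal move → neither.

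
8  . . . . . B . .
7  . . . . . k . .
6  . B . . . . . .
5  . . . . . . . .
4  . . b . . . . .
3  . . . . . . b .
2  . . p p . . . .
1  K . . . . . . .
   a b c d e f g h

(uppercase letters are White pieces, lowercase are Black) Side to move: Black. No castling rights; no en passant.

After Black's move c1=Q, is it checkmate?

yes

After c1=Q: white king on a1; in check: yes, from the black queen on c1.
King squares — b1: attacked by Qc1; a2: attacked by Bc4; b2: attacked by Qc1.
White has no legal moves → checkmate.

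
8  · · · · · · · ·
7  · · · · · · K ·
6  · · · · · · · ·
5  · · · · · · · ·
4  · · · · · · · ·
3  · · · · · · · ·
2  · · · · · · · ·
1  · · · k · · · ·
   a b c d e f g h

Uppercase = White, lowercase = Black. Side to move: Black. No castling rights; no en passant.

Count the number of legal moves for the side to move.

5

Black to move; king on d1.
In check: no.
Legal moves: Ke2, Kd2, Kc2, Ke1, Kc1.
Count: 5.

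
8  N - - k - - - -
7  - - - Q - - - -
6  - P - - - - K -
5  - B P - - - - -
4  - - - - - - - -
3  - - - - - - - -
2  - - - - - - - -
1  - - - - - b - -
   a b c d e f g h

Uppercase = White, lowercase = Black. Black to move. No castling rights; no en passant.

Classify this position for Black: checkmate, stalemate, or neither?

checkmate

Black to move; black king on d8.
In check: yes, from the white queen on d7.
King squares — c7: attacked by Pb6; d7: attacked by Bb5; e7: attacked by Qd7; c8: attacked by Qd7; e8: attacked by Qd7.
Legal moves for Black: none.
In check with no legal moves → checkmate.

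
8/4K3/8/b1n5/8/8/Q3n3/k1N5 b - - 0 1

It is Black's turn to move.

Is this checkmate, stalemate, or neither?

checkmate

Black to move; black king on a1.
In check: yes, from the white queen on a2.
King squares — b1: attacked by Qa2; a2: attacked by Nc1; b2: attacked by Qa2.
Legal moves for Black: none.
In check with no legal moves → checkmate.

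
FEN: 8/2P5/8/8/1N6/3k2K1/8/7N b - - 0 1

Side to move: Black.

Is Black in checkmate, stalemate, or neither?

neither

Black to move; black king on d3.
In check: yes, from the white knight on b4.
King squares — c2: attacked by Nb4; d2: available; e2: available; c3: available; e3: available; c4: available; d4: available; e4: available.
Legal moves for Black: Ke4, Kd4, Kc4, Ke3, Kc3, Ke2, Kd2.
Black is in check but has 7 legal moves → neither.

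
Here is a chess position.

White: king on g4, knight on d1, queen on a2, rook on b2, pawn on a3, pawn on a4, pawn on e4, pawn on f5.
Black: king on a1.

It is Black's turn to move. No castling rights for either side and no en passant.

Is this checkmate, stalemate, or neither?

Black to move; black king on a1.
In check: yes, from the white queen on a2.
King squares — b1: attacked by Qa2; a2: attacked by Rb2; b2: attacked by Nd1.
Legal moves for Black: none.
In check with no legal moves → checkmate.

checkmate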